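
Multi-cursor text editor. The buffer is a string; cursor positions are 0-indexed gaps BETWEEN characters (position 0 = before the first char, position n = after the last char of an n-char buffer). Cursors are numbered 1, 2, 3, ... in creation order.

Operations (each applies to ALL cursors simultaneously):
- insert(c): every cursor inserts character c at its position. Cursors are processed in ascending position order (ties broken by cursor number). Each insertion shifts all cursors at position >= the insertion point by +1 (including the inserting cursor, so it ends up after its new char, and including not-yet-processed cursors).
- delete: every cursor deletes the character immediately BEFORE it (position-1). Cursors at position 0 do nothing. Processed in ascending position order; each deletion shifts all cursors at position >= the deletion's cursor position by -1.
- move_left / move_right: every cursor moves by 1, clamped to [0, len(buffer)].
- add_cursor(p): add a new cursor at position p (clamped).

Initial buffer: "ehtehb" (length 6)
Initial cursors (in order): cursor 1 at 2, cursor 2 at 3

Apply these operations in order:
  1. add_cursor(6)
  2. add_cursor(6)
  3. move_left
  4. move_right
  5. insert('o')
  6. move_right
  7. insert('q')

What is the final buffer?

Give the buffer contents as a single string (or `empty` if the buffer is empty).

After op 1 (add_cursor(6)): buffer="ehtehb" (len 6), cursors c1@2 c2@3 c3@6, authorship ......
After op 2 (add_cursor(6)): buffer="ehtehb" (len 6), cursors c1@2 c2@3 c3@6 c4@6, authorship ......
After op 3 (move_left): buffer="ehtehb" (len 6), cursors c1@1 c2@2 c3@5 c4@5, authorship ......
After op 4 (move_right): buffer="ehtehb" (len 6), cursors c1@2 c2@3 c3@6 c4@6, authorship ......
After op 5 (insert('o')): buffer="ehotoehboo" (len 10), cursors c1@3 c2@5 c3@10 c4@10, authorship ..1.2...34
After op 6 (move_right): buffer="ehotoehboo" (len 10), cursors c1@4 c2@6 c3@10 c4@10, authorship ..1.2...34
After op 7 (insert('q')): buffer="ehotqoeqhbooqq" (len 14), cursors c1@5 c2@8 c3@14 c4@14, authorship ..1.12.2..3434

Answer: ehotqoeqhbooqq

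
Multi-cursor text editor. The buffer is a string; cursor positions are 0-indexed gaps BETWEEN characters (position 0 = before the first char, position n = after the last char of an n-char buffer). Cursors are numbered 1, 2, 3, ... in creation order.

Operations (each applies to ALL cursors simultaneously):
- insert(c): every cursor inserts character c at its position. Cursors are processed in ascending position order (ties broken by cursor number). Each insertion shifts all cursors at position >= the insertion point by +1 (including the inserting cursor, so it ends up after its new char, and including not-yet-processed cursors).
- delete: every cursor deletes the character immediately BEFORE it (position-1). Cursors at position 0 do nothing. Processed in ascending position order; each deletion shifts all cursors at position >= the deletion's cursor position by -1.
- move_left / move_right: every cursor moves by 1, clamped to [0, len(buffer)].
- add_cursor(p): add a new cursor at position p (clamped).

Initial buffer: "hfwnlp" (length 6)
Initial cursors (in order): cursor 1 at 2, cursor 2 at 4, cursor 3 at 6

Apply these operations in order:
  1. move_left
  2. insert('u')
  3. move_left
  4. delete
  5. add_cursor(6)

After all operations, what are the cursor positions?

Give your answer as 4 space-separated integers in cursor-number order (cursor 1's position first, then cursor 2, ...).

After op 1 (move_left): buffer="hfwnlp" (len 6), cursors c1@1 c2@3 c3@5, authorship ......
After op 2 (insert('u')): buffer="hufwunlup" (len 9), cursors c1@2 c2@5 c3@8, authorship .1..2..3.
After op 3 (move_left): buffer="hufwunlup" (len 9), cursors c1@1 c2@4 c3@7, authorship .1..2..3.
After op 4 (delete): buffer="ufunup" (len 6), cursors c1@0 c2@2 c3@4, authorship 1.2.3.
After op 5 (add_cursor(6)): buffer="ufunup" (len 6), cursors c1@0 c2@2 c3@4 c4@6, authorship 1.2.3.

Answer: 0 2 4 6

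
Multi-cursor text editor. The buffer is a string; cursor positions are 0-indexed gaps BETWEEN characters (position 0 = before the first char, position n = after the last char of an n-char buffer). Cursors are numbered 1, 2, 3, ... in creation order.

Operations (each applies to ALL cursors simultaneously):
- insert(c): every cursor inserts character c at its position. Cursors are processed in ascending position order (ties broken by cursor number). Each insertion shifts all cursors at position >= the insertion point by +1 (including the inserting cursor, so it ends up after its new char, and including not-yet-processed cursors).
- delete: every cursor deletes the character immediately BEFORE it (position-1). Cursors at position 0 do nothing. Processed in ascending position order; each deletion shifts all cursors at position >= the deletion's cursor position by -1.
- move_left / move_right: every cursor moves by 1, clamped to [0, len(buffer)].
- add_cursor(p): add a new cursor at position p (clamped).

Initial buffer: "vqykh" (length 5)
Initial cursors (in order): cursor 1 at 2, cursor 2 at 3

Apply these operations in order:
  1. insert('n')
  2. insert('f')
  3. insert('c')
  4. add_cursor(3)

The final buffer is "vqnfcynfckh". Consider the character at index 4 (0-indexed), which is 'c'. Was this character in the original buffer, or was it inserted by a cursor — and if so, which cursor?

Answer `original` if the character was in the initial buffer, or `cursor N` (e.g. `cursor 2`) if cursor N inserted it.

After op 1 (insert('n')): buffer="vqnynkh" (len 7), cursors c1@3 c2@5, authorship ..1.2..
After op 2 (insert('f')): buffer="vqnfynfkh" (len 9), cursors c1@4 c2@7, authorship ..11.22..
After op 3 (insert('c')): buffer="vqnfcynfckh" (len 11), cursors c1@5 c2@9, authorship ..111.222..
After op 4 (add_cursor(3)): buffer="vqnfcynfckh" (len 11), cursors c3@3 c1@5 c2@9, authorship ..111.222..
Authorship (.=original, N=cursor N): . . 1 1 1 . 2 2 2 . .
Index 4: author = 1

Answer: cursor 1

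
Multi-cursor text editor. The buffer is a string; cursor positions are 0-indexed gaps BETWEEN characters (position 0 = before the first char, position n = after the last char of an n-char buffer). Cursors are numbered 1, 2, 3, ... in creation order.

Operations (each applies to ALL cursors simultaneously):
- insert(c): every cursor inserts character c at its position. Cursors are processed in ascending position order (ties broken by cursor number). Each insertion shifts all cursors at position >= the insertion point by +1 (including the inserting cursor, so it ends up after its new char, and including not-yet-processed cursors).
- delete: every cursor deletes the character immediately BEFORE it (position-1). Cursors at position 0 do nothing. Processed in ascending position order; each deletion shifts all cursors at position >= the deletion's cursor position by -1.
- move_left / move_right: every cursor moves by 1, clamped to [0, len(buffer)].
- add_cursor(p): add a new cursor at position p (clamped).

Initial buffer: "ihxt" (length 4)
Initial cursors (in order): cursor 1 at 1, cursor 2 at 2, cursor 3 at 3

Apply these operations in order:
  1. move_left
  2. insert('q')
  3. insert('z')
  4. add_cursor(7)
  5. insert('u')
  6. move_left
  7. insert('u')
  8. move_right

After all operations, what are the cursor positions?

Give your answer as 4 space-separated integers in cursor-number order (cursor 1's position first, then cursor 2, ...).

After op 1 (move_left): buffer="ihxt" (len 4), cursors c1@0 c2@1 c3@2, authorship ....
After op 2 (insert('q')): buffer="qiqhqxt" (len 7), cursors c1@1 c2@3 c3@5, authorship 1.2.3..
After op 3 (insert('z')): buffer="qziqzhqzxt" (len 10), cursors c1@2 c2@5 c3@8, authorship 11.22.33..
After op 4 (add_cursor(7)): buffer="qziqzhqzxt" (len 10), cursors c1@2 c2@5 c4@7 c3@8, authorship 11.22.33..
After op 5 (insert('u')): buffer="qzuiqzuhquzuxt" (len 14), cursors c1@3 c2@7 c4@10 c3@12, authorship 111.222.3433..
After op 6 (move_left): buffer="qzuiqzuhquzuxt" (len 14), cursors c1@2 c2@6 c4@9 c3@11, authorship 111.222.3433..
After op 7 (insert('u')): buffer="qzuuiqzuuhquuzuuxt" (len 18), cursors c1@3 c2@8 c4@12 c3@15, authorship 1111.2222.344333..
After op 8 (move_right): buffer="qzuuiqzuuhquuzuuxt" (len 18), cursors c1@4 c2@9 c4@13 c3@16, authorship 1111.2222.344333..

Answer: 4 9 16 13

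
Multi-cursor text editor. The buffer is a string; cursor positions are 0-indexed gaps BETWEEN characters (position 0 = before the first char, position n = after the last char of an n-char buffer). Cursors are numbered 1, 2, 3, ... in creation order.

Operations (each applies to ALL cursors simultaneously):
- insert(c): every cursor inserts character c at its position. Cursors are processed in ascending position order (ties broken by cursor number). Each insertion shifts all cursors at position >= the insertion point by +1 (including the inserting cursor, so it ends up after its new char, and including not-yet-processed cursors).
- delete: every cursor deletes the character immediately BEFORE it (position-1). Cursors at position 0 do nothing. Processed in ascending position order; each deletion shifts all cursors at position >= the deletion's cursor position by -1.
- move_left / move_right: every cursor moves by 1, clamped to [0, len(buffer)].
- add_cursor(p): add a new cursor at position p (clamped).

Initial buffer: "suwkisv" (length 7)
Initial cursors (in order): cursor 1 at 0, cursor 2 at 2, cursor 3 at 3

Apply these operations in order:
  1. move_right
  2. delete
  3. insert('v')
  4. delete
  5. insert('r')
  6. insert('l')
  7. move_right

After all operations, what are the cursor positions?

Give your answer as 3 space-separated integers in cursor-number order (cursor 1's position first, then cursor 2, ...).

After op 1 (move_right): buffer="suwkisv" (len 7), cursors c1@1 c2@3 c3@4, authorship .......
After op 2 (delete): buffer="uisv" (len 4), cursors c1@0 c2@1 c3@1, authorship ....
After op 3 (insert('v')): buffer="vuvvisv" (len 7), cursors c1@1 c2@4 c3@4, authorship 1.23...
After op 4 (delete): buffer="uisv" (len 4), cursors c1@0 c2@1 c3@1, authorship ....
After op 5 (insert('r')): buffer="rurrisv" (len 7), cursors c1@1 c2@4 c3@4, authorship 1.23...
After op 6 (insert('l')): buffer="rlurrllisv" (len 10), cursors c1@2 c2@7 c3@7, authorship 11.2323...
After op 7 (move_right): buffer="rlurrllisv" (len 10), cursors c1@3 c2@8 c3@8, authorship 11.2323...

Answer: 3 8 8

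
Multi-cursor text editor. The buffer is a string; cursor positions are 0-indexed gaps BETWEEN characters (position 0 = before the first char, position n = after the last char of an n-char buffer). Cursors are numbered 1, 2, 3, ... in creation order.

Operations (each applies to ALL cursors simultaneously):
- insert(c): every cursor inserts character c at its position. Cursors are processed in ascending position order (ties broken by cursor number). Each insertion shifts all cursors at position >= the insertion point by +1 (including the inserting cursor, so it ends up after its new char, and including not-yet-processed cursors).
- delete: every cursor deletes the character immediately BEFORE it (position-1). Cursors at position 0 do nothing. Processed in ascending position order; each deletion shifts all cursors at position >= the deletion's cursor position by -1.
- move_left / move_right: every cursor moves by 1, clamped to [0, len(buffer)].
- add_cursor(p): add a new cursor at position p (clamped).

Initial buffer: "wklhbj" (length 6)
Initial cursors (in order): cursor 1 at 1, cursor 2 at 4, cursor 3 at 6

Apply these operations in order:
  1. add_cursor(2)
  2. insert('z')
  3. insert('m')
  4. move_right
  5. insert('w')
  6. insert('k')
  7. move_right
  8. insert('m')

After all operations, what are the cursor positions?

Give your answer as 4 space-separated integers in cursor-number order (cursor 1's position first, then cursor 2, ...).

After op 1 (add_cursor(2)): buffer="wklhbj" (len 6), cursors c1@1 c4@2 c2@4 c3@6, authorship ......
After op 2 (insert('z')): buffer="wzkzlhzbjz" (len 10), cursors c1@2 c4@4 c2@7 c3@10, authorship .1.4..2..3
After op 3 (insert('m')): buffer="wzmkzmlhzmbjzm" (len 14), cursors c1@3 c4@6 c2@10 c3@14, authorship .11.44..22..33
After op 4 (move_right): buffer="wzmkzmlhzmbjzm" (len 14), cursors c1@4 c4@7 c2@11 c3@14, authorship .11.44..22..33
After op 5 (insert('w')): buffer="wzmkwzmlwhzmbwjzmw" (len 18), cursors c1@5 c4@9 c2@14 c3@18, authorship .11.144.4.22.2.333
After op 6 (insert('k')): buffer="wzmkwkzmlwkhzmbwkjzmwk" (len 22), cursors c1@6 c4@11 c2@17 c3@22, authorship .11.1144.44.22.22.3333
After op 7 (move_right): buffer="wzmkwkzmlwkhzmbwkjzmwk" (len 22), cursors c1@7 c4@12 c2@18 c3@22, authorship .11.1144.44.22.22.3333
After op 8 (insert('m')): buffer="wzmkwkzmmlwkhmzmbwkjmzmwkm" (len 26), cursors c1@8 c4@14 c2@21 c3@26, authorship .11.11414.44.422.22.233333

Answer: 8 21 26 14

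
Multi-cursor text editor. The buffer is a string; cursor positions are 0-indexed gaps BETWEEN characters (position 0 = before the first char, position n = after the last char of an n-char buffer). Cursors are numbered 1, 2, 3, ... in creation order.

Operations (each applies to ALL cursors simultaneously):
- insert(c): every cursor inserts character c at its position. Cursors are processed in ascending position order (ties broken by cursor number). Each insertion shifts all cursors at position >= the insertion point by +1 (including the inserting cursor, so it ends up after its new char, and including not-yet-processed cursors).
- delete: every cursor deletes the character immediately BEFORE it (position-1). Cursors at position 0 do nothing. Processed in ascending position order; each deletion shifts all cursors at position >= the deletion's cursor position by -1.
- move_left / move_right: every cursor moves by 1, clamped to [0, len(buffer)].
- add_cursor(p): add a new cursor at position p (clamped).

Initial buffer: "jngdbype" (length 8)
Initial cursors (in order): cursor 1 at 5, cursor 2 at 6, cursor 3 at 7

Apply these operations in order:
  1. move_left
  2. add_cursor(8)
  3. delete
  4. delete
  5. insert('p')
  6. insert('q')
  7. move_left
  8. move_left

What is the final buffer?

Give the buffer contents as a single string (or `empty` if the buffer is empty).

Answer: ppppqqqq

Derivation:
After op 1 (move_left): buffer="jngdbype" (len 8), cursors c1@4 c2@5 c3@6, authorship ........
After op 2 (add_cursor(8)): buffer="jngdbype" (len 8), cursors c1@4 c2@5 c3@6 c4@8, authorship ........
After op 3 (delete): buffer="jngp" (len 4), cursors c1@3 c2@3 c3@3 c4@4, authorship ....
After op 4 (delete): buffer="" (len 0), cursors c1@0 c2@0 c3@0 c4@0, authorship 
After op 5 (insert('p')): buffer="pppp" (len 4), cursors c1@4 c2@4 c3@4 c4@4, authorship 1234
After op 6 (insert('q')): buffer="ppppqqqq" (len 8), cursors c1@8 c2@8 c3@8 c4@8, authorship 12341234
After op 7 (move_left): buffer="ppppqqqq" (len 8), cursors c1@7 c2@7 c3@7 c4@7, authorship 12341234
After op 8 (move_left): buffer="ppppqqqq" (len 8), cursors c1@6 c2@6 c3@6 c4@6, authorship 12341234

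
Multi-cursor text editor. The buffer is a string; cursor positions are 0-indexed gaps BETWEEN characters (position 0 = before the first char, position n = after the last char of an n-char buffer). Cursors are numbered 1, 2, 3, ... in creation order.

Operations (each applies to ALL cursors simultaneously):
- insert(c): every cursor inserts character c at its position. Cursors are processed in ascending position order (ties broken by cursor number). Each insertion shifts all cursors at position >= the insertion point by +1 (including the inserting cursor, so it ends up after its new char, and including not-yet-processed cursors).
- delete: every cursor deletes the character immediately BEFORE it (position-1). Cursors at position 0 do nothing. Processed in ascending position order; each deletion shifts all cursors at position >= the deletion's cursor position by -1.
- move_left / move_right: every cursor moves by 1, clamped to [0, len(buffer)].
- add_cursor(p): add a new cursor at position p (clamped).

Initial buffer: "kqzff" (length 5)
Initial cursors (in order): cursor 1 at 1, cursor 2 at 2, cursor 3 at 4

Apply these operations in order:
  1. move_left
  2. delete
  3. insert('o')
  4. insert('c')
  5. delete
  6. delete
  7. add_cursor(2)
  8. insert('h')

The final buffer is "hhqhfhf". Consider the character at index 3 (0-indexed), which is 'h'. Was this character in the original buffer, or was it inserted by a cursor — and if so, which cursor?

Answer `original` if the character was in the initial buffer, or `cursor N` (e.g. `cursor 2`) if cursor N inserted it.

Answer: cursor 3

Derivation:
After op 1 (move_left): buffer="kqzff" (len 5), cursors c1@0 c2@1 c3@3, authorship .....
After op 2 (delete): buffer="qff" (len 3), cursors c1@0 c2@0 c3@1, authorship ...
After op 3 (insert('o')): buffer="ooqoff" (len 6), cursors c1@2 c2@2 c3@4, authorship 12.3..
After op 4 (insert('c')): buffer="ooccqocff" (len 9), cursors c1@4 c2@4 c3@7, authorship 1212.33..
After op 5 (delete): buffer="ooqoff" (len 6), cursors c1@2 c2@2 c3@4, authorship 12.3..
After op 6 (delete): buffer="qff" (len 3), cursors c1@0 c2@0 c3@1, authorship ...
After op 7 (add_cursor(2)): buffer="qff" (len 3), cursors c1@0 c2@0 c3@1 c4@2, authorship ...
After op 8 (insert('h')): buffer="hhqhfhf" (len 7), cursors c1@2 c2@2 c3@4 c4@6, authorship 12.3.4.
Authorship (.=original, N=cursor N): 1 2 . 3 . 4 .
Index 3: author = 3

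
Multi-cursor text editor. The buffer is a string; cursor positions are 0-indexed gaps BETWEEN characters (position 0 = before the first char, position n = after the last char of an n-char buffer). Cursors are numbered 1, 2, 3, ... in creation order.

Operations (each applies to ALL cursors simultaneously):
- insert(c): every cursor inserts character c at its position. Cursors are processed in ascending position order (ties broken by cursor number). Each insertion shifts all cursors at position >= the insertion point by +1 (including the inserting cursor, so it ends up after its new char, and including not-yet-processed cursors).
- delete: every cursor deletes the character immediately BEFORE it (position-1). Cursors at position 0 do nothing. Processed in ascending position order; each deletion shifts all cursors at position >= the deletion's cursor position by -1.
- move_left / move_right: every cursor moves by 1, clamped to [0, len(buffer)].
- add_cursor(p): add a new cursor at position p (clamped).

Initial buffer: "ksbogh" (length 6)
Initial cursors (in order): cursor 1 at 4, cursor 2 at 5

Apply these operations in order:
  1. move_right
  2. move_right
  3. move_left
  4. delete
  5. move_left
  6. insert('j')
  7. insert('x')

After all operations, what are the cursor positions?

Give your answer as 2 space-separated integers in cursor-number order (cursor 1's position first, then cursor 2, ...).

After op 1 (move_right): buffer="ksbogh" (len 6), cursors c1@5 c2@6, authorship ......
After op 2 (move_right): buffer="ksbogh" (len 6), cursors c1@6 c2@6, authorship ......
After op 3 (move_left): buffer="ksbogh" (len 6), cursors c1@5 c2@5, authorship ......
After op 4 (delete): buffer="ksbh" (len 4), cursors c1@3 c2@3, authorship ....
After op 5 (move_left): buffer="ksbh" (len 4), cursors c1@2 c2@2, authorship ....
After op 6 (insert('j')): buffer="ksjjbh" (len 6), cursors c1@4 c2@4, authorship ..12..
After op 7 (insert('x')): buffer="ksjjxxbh" (len 8), cursors c1@6 c2@6, authorship ..1212..

Answer: 6 6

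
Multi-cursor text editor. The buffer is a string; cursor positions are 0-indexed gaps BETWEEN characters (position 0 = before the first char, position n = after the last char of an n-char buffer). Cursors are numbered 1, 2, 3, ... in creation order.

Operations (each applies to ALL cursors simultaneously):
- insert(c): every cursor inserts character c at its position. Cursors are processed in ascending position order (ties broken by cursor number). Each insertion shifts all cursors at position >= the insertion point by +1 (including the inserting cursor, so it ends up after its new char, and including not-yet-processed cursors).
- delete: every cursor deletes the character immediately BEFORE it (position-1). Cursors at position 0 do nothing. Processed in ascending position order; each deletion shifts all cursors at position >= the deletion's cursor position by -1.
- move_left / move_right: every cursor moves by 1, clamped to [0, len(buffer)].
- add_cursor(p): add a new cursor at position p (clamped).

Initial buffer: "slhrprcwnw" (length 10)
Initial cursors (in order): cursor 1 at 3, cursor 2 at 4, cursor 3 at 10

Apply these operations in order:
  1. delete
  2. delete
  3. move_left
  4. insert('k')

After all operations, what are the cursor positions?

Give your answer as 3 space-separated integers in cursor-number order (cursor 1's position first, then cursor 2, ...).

Answer: 2 2 6

Derivation:
After op 1 (delete): buffer="slprcwn" (len 7), cursors c1@2 c2@2 c3@7, authorship .......
After op 2 (delete): buffer="prcw" (len 4), cursors c1@0 c2@0 c3@4, authorship ....
After op 3 (move_left): buffer="prcw" (len 4), cursors c1@0 c2@0 c3@3, authorship ....
After op 4 (insert('k')): buffer="kkprckw" (len 7), cursors c1@2 c2@2 c3@6, authorship 12...3.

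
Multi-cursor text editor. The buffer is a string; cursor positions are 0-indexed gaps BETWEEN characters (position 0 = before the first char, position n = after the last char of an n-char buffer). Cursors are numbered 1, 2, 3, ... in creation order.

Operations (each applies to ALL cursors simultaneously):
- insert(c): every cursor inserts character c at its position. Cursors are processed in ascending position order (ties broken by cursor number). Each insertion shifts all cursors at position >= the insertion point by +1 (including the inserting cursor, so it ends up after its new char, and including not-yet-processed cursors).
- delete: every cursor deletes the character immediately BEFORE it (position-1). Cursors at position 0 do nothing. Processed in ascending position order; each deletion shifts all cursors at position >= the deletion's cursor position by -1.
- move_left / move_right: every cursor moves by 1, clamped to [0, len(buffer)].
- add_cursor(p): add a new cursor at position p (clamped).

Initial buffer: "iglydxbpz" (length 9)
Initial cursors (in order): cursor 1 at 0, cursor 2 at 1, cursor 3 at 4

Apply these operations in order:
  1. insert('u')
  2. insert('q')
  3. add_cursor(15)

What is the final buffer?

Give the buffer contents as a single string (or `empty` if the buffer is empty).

Answer: uqiuqglyuqdxbpz

Derivation:
After op 1 (insert('u')): buffer="uiuglyudxbpz" (len 12), cursors c1@1 c2@3 c3@7, authorship 1.2...3.....
After op 2 (insert('q')): buffer="uqiuqglyuqdxbpz" (len 15), cursors c1@2 c2@5 c3@10, authorship 11.22...33.....
After op 3 (add_cursor(15)): buffer="uqiuqglyuqdxbpz" (len 15), cursors c1@2 c2@5 c3@10 c4@15, authorship 11.22...33.....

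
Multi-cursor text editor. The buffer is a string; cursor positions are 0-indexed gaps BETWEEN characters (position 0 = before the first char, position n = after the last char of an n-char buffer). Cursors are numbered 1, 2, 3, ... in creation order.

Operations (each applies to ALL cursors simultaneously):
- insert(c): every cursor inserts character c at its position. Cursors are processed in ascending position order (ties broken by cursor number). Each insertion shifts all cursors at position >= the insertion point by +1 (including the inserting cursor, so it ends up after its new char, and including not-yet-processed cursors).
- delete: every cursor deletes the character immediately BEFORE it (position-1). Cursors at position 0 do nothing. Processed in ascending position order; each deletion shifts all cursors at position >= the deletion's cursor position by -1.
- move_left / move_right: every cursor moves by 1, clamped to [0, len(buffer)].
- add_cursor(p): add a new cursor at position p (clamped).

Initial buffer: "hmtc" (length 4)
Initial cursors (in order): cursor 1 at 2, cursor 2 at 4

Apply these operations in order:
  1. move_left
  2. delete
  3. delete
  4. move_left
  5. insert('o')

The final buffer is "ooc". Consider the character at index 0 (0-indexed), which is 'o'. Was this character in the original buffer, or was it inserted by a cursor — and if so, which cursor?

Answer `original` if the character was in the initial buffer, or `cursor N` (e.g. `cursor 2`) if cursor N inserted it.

After op 1 (move_left): buffer="hmtc" (len 4), cursors c1@1 c2@3, authorship ....
After op 2 (delete): buffer="mc" (len 2), cursors c1@0 c2@1, authorship ..
After op 3 (delete): buffer="c" (len 1), cursors c1@0 c2@0, authorship .
After op 4 (move_left): buffer="c" (len 1), cursors c1@0 c2@0, authorship .
After op 5 (insert('o')): buffer="ooc" (len 3), cursors c1@2 c2@2, authorship 12.
Authorship (.=original, N=cursor N): 1 2 .
Index 0: author = 1

Answer: cursor 1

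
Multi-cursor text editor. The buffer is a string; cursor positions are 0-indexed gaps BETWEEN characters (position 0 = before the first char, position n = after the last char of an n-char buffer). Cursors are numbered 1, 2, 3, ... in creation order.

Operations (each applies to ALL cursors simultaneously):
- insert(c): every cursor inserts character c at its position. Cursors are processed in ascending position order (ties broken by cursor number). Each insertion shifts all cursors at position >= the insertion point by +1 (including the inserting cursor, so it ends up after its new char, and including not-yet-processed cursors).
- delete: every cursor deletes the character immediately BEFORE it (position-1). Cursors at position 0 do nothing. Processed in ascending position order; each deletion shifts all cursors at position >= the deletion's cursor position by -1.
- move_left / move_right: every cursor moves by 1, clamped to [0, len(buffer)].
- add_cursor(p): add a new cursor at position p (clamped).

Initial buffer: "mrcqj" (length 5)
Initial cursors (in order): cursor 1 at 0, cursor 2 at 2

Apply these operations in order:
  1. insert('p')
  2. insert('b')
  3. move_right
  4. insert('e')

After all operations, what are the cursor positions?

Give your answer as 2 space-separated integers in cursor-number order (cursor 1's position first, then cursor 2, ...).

After op 1 (insert('p')): buffer="pmrpcqj" (len 7), cursors c1@1 c2@4, authorship 1..2...
After op 2 (insert('b')): buffer="pbmrpbcqj" (len 9), cursors c1@2 c2@6, authorship 11..22...
After op 3 (move_right): buffer="pbmrpbcqj" (len 9), cursors c1@3 c2@7, authorship 11..22...
After op 4 (insert('e')): buffer="pbmerpbceqj" (len 11), cursors c1@4 c2@9, authorship 11.1.22.2..

Answer: 4 9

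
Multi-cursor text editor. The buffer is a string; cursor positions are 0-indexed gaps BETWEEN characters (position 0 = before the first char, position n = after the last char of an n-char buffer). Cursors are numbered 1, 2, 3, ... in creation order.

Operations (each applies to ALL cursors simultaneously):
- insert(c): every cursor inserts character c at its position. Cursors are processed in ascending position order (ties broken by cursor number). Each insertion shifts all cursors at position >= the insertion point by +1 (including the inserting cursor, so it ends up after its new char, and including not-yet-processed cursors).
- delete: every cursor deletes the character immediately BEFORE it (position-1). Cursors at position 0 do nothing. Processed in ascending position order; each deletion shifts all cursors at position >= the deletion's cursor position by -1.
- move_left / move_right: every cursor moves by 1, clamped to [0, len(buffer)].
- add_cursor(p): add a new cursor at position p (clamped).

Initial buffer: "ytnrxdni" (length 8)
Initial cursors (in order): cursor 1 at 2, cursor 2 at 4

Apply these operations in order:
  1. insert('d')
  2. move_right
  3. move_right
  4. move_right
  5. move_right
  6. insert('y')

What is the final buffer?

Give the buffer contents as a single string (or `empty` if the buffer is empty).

Answer: ytdnrdxydniy

Derivation:
After op 1 (insert('d')): buffer="ytdnrdxdni" (len 10), cursors c1@3 c2@6, authorship ..1..2....
After op 2 (move_right): buffer="ytdnrdxdni" (len 10), cursors c1@4 c2@7, authorship ..1..2....
After op 3 (move_right): buffer="ytdnrdxdni" (len 10), cursors c1@5 c2@8, authorship ..1..2....
After op 4 (move_right): buffer="ytdnrdxdni" (len 10), cursors c1@6 c2@9, authorship ..1..2....
After op 5 (move_right): buffer="ytdnrdxdni" (len 10), cursors c1@7 c2@10, authorship ..1..2....
After op 6 (insert('y')): buffer="ytdnrdxydniy" (len 12), cursors c1@8 c2@12, authorship ..1..2.1...2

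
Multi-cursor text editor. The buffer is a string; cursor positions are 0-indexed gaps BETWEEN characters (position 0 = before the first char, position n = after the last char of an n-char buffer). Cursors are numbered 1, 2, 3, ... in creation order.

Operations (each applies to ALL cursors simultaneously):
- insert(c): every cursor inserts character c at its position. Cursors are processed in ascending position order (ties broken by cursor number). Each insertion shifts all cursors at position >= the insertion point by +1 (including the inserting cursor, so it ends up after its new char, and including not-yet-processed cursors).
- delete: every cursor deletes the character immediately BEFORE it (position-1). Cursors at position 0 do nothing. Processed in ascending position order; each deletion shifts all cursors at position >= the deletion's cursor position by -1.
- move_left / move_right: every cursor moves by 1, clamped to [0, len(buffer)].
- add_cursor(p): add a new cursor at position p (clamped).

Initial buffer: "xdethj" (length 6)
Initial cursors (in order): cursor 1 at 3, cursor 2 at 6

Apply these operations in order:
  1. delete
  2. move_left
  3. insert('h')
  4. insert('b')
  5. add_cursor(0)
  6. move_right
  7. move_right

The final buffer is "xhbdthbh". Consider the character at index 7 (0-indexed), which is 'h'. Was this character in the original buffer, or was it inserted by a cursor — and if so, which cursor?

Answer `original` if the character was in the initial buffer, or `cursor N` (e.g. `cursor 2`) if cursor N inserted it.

After op 1 (delete): buffer="xdth" (len 4), cursors c1@2 c2@4, authorship ....
After op 2 (move_left): buffer="xdth" (len 4), cursors c1@1 c2@3, authorship ....
After op 3 (insert('h')): buffer="xhdthh" (len 6), cursors c1@2 c2@5, authorship .1..2.
After op 4 (insert('b')): buffer="xhbdthbh" (len 8), cursors c1@3 c2@7, authorship .11..22.
After op 5 (add_cursor(0)): buffer="xhbdthbh" (len 8), cursors c3@0 c1@3 c2@7, authorship .11..22.
After op 6 (move_right): buffer="xhbdthbh" (len 8), cursors c3@1 c1@4 c2@8, authorship .11..22.
After op 7 (move_right): buffer="xhbdthbh" (len 8), cursors c3@2 c1@5 c2@8, authorship .11..22.
Authorship (.=original, N=cursor N): . 1 1 . . 2 2 .
Index 7: author = original

Answer: original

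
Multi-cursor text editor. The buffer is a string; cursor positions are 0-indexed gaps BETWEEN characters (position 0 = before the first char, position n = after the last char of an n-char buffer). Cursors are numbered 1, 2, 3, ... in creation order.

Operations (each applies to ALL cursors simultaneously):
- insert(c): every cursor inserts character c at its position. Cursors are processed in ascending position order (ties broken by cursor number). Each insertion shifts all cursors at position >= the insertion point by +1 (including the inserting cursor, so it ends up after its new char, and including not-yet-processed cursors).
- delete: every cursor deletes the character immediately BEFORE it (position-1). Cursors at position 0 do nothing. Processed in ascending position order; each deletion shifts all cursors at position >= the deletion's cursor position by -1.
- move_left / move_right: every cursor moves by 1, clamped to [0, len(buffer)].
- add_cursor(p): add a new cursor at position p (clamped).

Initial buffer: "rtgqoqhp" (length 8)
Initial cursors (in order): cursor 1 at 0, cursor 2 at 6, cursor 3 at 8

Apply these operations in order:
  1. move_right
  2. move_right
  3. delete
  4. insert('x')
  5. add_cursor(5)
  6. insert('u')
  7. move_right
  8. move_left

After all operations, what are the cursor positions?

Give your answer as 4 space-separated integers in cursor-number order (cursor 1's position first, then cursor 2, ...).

After op 1 (move_right): buffer="rtgqoqhp" (len 8), cursors c1@1 c2@7 c3@8, authorship ........
After op 2 (move_right): buffer="rtgqoqhp" (len 8), cursors c1@2 c2@8 c3@8, authorship ........
After op 3 (delete): buffer="rgqoq" (len 5), cursors c1@1 c2@5 c3@5, authorship .....
After op 4 (insert('x')): buffer="rxgqoqxx" (len 8), cursors c1@2 c2@8 c3@8, authorship .1....23
After op 5 (add_cursor(5)): buffer="rxgqoqxx" (len 8), cursors c1@2 c4@5 c2@8 c3@8, authorship .1....23
After op 6 (insert('u')): buffer="rxugqouqxxuu" (len 12), cursors c1@3 c4@7 c2@12 c3@12, authorship .11...4.2323
After op 7 (move_right): buffer="rxugqouqxxuu" (len 12), cursors c1@4 c4@8 c2@12 c3@12, authorship .11...4.2323
After op 8 (move_left): buffer="rxugqouqxxuu" (len 12), cursors c1@3 c4@7 c2@11 c3@11, authorship .11...4.2323

Answer: 3 11 11 7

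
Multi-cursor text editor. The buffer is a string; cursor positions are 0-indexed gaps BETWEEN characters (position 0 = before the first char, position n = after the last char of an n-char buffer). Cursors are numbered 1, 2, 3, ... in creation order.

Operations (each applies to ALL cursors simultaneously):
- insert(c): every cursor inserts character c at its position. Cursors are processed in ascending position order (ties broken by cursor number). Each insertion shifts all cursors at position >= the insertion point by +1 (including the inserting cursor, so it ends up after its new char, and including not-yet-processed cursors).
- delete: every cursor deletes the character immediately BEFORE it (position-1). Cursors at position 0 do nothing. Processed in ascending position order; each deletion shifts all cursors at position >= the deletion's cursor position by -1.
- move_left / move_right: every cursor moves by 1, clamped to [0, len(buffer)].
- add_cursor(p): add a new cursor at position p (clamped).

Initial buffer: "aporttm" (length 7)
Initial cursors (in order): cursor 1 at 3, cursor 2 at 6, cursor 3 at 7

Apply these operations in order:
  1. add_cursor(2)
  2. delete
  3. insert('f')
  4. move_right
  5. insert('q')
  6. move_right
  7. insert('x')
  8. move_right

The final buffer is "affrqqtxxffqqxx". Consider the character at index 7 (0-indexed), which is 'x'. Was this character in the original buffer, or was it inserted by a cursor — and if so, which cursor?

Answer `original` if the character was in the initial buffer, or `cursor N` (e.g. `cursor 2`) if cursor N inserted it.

Answer: cursor 1

Derivation:
After op 1 (add_cursor(2)): buffer="aporttm" (len 7), cursors c4@2 c1@3 c2@6 c3@7, authorship .......
After op 2 (delete): buffer="art" (len 3), cursors c1@1 c4@1 c2@3 c3@3, authorship ...
After op 3 (insert('f')): buffer="affrtff" (len 7), cursors c1@3 c4@3 c2@7 c3@7, authorship .14..23
After op 4 (move_right): buffer="affrtff" (len 7), cursors c1@4 c4@4 c2@7 c3@7, authorship .14..23
After op 5 (insert('q')): buffer="affrqqtffqq" (len 11), cursors c1@6 c4@6 c2@11 c3@11, authorship .14.14.2323
After op 6 (move_right): buffer="affrqqtffqq" (len 11), cursors c1@7 c4@7 c2@11 c3@11, authorship .14.14.2323
After op 7 (insert('x')): buffer="affrqqtxxffqqxx" (len 15), cursors c1@9 c4@9 c2@15 c3@15, authorship .14.14.14232323
After op 8 (move_right): buffer="affrqqtxxffqqxx" (len 15), cursors c1@10 c4@10 c2@15 c3@15, authorship .14.14.14232323
Authorship (.=original, N=cursor N): . 1 4 . 1 4 . 1 4 2 3 2 3 2 3
Index 7: author = 1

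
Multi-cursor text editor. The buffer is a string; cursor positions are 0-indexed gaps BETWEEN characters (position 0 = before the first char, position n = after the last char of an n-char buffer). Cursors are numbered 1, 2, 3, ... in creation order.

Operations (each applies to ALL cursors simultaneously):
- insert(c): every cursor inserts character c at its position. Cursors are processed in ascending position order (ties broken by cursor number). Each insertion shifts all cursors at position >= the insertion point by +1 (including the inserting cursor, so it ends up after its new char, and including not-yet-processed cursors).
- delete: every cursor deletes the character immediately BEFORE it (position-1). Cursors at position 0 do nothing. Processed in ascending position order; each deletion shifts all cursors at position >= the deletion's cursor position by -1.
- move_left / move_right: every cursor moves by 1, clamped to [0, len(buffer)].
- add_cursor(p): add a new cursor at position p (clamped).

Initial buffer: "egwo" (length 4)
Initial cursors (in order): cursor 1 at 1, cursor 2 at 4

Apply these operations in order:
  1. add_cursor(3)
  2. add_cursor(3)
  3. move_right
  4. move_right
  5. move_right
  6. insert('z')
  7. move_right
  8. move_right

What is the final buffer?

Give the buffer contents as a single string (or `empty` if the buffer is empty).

After op 1 (add_cursor(3)): buffer="egwo" (len 4), cursors c1@1 c3@3 c2@4, authorship ....
After op 2 (add_cursor(3)): buffer="egwo" (len 4), cursors c1@1 c3@3 c4@3 c2@4, authorship ....
After op 3 (move_right): buffer="egwo" (len 4), cursors c1@2 c2@4 c3@4 c4@4, authorship ....
After op 4 (move_right): buffer="egwo" (len 4), cursors c1@3 c2@4 c3@4 c4@4, authorship ....
After op 5 (move_right): buffer="egwo" (len 4), cursors c1@4 c2@4 c3@4 c4@4, authorship ....
After op 6 (insert('z')): buffer="egwozzzz" (len 8), cursors c1@8 c2@8 c3@8 c4@8, authorship ....1234
After op 7 (move_right): buffer="egwozzzz" (len 8), cursors c1@8 c2@8 c3@8 c4@8, authorship ....1234
After op 8 (move_right): buffer="egwozzzz" (len 8), cursors c1@8 c2@8 c3@8 c4@8, authorship ....1234

Answer: egwozzzz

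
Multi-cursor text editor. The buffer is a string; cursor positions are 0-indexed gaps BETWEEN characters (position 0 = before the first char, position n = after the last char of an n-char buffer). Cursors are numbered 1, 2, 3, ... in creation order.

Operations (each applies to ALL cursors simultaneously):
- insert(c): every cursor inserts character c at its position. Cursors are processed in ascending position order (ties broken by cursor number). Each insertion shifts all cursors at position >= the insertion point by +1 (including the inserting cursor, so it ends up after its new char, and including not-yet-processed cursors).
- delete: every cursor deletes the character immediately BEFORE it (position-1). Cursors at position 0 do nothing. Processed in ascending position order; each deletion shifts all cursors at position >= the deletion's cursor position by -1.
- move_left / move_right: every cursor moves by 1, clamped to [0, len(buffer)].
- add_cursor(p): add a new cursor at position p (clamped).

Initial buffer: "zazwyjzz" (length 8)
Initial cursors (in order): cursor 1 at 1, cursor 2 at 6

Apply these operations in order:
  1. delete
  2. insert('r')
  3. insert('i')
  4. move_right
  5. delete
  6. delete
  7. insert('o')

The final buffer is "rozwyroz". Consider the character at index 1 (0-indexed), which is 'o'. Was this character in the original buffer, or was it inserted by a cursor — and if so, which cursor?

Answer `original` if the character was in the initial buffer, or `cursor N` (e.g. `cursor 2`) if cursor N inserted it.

After op 1 (delete): buffer="azwyzz" (len 6), cursors c1@0 c2@4, authorship ......
After op 2 (insert('r')): buffer="razwyrzz" (len 8), cursors c1@1 c2@6, authorship 1....2..
After op 3 (insert('i')): buffer="riazwyrizz" (len 10), cursors c1@2 c2@8, authorship 11....22..
After op 4 (move_right): buffer="riazwyrizz" (len 10), cursors c1@3 c2@9, authorship 11....22..
After op 5 (delete): buffer="rizwyriz" (len 8), cursors c1@2 c2@7, authorship 11...22.
After op 6 (delete): buffer="rzwyrz" (len 6), cursors c1@1 c2@5, authorship 1...2.
After op 7 (insert('o')): buffer="rozwyroz" (len 8), cursors c1@2 c2@7, authorship 11...22.
Authorship (.=original, N=cursor N): 1 1 . . . 2 2 .
Index 1: author = 1

Answer: cursor 1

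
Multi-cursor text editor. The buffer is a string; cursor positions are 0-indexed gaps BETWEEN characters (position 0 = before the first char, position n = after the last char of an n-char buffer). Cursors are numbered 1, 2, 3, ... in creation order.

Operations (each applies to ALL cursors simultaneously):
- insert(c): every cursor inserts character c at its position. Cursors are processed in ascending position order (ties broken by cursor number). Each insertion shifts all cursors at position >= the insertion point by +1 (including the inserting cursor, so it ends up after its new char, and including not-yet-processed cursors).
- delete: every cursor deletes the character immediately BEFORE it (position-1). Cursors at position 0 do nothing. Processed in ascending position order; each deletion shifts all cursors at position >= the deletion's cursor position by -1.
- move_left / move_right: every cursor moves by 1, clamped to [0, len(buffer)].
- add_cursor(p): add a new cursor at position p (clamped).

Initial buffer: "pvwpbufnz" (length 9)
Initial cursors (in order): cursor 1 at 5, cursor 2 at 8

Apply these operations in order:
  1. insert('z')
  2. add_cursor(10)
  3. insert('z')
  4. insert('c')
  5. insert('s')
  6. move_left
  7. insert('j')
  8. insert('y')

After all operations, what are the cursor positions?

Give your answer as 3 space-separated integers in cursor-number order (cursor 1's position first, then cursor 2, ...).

Answer: 10 24 24

Derivation:
After op 1 (insert('z')): buffer="pvwpbzufnzz" (len 11), cursors c1@6 c2@10, authorship .....1...2.
After op 2 (add_cursor(10)): buffer="pvwpbzufnzz" (len 11), cursors c1@6 c2@10 c3@10, authorship .....1...2.
After op 3 (insert('z')): buffer="pvwpbzzufnzzzz" (len 14), cursors c1@7 c2@13 c3@13, authorship .....11...223.
After op 4 (insert('c')): buffer="pvwpbzzcufnzzzccz" (len 17), cursors c1@8 c2@16 c3@16, authorship .....111...22323.
After op 5 (insert('s')): buffer="pvwpbzzcsufnzzzccssz" (len 20), cursors c1@9 c2@19 c3@19, authorship .....1111...2232323.
After op 6 (move_left): buffer="pvwpbzzcsufnzzzccssz" (len 20), cursors c1@8 c2@18 c3@18, authorship .....1111...2232323.
After op 7 (insert('j')): buffer="pvwpbzzcjsufnzzzccsjjsz" (len 23), cursors c1@9 c2@21 c3@21, authorship .....11111...223232233.
After op 8 (insert('y')): buffer="pvwpbzzcjysufnzzzccsjjyysz" (len 26), cursors c1@10 c2@24 c3@24, authorship .....111111...22323223233.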